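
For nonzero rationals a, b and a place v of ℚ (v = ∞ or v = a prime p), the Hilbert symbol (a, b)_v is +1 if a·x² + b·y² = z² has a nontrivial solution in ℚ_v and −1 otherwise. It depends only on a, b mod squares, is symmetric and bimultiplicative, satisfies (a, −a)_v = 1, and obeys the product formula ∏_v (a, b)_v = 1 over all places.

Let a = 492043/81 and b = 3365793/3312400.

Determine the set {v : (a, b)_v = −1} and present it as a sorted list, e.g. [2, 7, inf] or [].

(a, b) ≡ (1363, 57) mod (ℚ^×)²; places V = {2, 3, 5, 7, 13, 19, 29, 47, ∞}.
(a,b)_19: α=2, u≡18; β=1, v≡3 (mod 19); (18|19)=-1, (3|19)=-1; sign (−1)^0·-1^1·-1^2 = -1.
(a,b)_29: α=1, u≡19; β=0, v≡7 (mod 29); (19|29)=-1, (7|29)=+1; sign (−1)^0·-1^0·+1^1 = +1.
(a,b)_∞: sgn(1363)=+, sgn(57)=+, so +1.
(a,b)_13: α=0, u≡2; β=-2, v≡6 (mod 13); (2|13)=-1, (6|13)=-1; sign (−1)^0·-1^-2·-1^0 = +1.
(a,b)_47: α=1, u≡19; β=0, v≡43 (mod 47); (19|47)=-1, (43|47)=-1; sign (−1)^0·-1^0·-1^1 = -1.
(a,b)_3: α=-4, u≡1; β=11, v≡1 (mod 3); (1|3)=+1, (1|3)=+1; sign (−1)^0·+1^11·+1^-4 = +1.
(a,b)_5: α=0, u≡3; β=-2, v≡3 (mod 5); (3|5)=-1, (3|5)=-1; sign (−1)^0·-1^-2·-1^0 = +1.
(a,b)_2: α=0, β=-4; u≡3, v≡1 (mod 8); ε(u)ε(v)=1·0, αω(v)=0·0, βω(u)=-4·1; sum ≡ 0  ⇒  +1.
(a,b)_7: α=0, u≡5; β=-2, v≡4 (mod 7); (5|7)=-1, (4|7)=+1; sign (−1)^0·-1^-2·+1^0 = +1.
(1363, 57 / ℚ) ramifies at {19, 47}: a division algebra.

[19, 47]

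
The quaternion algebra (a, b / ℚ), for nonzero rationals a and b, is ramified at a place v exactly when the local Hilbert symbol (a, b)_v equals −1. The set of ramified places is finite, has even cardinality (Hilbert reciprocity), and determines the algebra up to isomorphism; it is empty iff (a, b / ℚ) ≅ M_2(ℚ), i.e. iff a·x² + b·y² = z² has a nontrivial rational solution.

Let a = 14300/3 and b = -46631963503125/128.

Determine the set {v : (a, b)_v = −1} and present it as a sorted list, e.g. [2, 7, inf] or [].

Mod squares: a ≡ 429, b ≡ -10010. Check v ∈ {∞, 2, 3, 5, 7, 11, 13}.
v=7: a=7^0·(≡2), b=7^1·(≡5) mod 7; (2|7)=+1, (5|7)=-1; (−1)^{0·1·3}·(+1)^1·(-1)^0 = +1.
v=3: a=3^-1·(≡2), b=3^6·(≡1) mod 3; (2|3)=-1, (1|3)=+1; (−1)^{-1·6·1}·(-1)^6·(+1)^-1 = +1.
v=13: a=13^1·(≡7), b=13^3·(≡3) mod 13; (7|13)=-1, (3|13)=+1; (−1)^{1·3·6}·(-1)^3·(+1)^1 = -1.
v=2: v_2(a)=2, v_2(b)=-7; units ≡ 5, 3 (mod 8); ε·ε+αω+βω = 0·1+2·1+-7·1 ≡ 1  ⇒  (a,b)_2 = -1.
v=11: a=11^1·(≡8), b=11^3·(≡9) mod 11; (8|11)=-1, (9|11)=+1; (−1)^{1·3·5}·(-1)^3·(+1)^1 = +1.
v=∞: 429 > 0 and -10010 < 0  ⇒  (a,b)_∞ = +1.
v=5: a=5^2·(≡4), b=5^5·(≡3) mod 5; (4|5)=+1, (3|5)=-1; (−1)^{2·5·2}·(+1)^5·(-1)^2 = +1.
|Ram(429, -10010)| = 2, even; anisotropic at {2, 13}.

[2, 13]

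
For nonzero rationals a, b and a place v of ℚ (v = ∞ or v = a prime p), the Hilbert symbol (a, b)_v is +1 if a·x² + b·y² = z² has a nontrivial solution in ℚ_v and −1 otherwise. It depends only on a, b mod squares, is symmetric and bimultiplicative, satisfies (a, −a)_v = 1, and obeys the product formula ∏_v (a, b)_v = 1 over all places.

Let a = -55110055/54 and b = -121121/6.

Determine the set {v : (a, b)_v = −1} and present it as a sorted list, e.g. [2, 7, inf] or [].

[7, 11, 13, inf]

Mod squares: a ≡ -330, b ≡ -6006. Check v ∈ {∞, 2, 3, 5, 7, 11, 13}.
v=7: a=7^2·(≡6), b=7^1·(≡6) mod 7; (6|7)=-1, (6|7)=-1; (−1)^{2·1·3}·(-1)^1·(-1)^2 = -1.
v=3: a=3^-3·(≡1), b=3^-1·(≡2) mod 3; (1|3)=+1, (2|3)=-1; (−1)^{-3·-1·1}·(+1)^-1·(-1)^-3 = +1.
v=5: a=5^1·(≡1), b=5^0·(≡4) mod 5; (1|5)=+1, (4|5)=+1; (−1)^{1·0·2}·(+1)^0·(+1)^1 = +1.
v=∞: -330 < 0 and -6006 < 0  ⇒  (a,b)_∞ = -1.
v=2: v_2(a)=-1, v_2(b)=-1; units ≡ 3, 5 (mod 8); ε·ε+αω+βω = 1·0+-1·1+-1·1 ≡ 0  ⇒  (a,b)_2 = +1.
v=11: a=11^3·(≡1), b=11^3·(≡5) mod 11; (1|11)=+1, (5|11)=+1; (−1)^{3·3·5}·(+1)^3·(+1)^3 = -1.
v=13: a=13^2·(≡5), b=13^1·(≡5) mod 13; (5|13)=-1, (5|13)=-1; (−1)^{2·1·6}·(-1)^1·(-1)^2 = -1.
|Ram(-330, -6006)| = 4, even; anisotropic at {7, 11, 13, ∞}.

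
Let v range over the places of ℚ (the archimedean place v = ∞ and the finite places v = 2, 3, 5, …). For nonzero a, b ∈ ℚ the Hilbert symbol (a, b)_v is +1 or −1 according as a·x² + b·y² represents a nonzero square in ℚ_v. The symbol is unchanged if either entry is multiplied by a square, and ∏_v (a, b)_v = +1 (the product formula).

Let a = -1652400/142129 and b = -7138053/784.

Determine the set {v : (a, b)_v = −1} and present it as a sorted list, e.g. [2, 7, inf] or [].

[3, inf]

(a, b) ≡ (-51, -13) mod (ℚ^×)²; places V = {2, 3, 5, 7, 13, 17, 19, 29, ∞}.
(a,b)_19: α=0, u≡16; β=2, v≡5 (mod 19); (16|19)=+1, (5|19)=+1; sign (−1)^0·+1^2·+1^0 = +1.
(a,b)_3: α=5, u≡1; β=2, v≡2 (mod 3); (1|3)=+1, (2|3)=-1; sign (−1)^0·+1^2·-1^5 = -1.
(a,b)_2: α=4, β=-4; u≡5, v≡3 (mod 8); ε(u)ε(v)=0·1, αω(v)=4·1, βω(u)=-4·1; sum ≡ 0  ⇒  +1.
(a,b)_29: α=-2, u≡25; β=0, v≡7 (mod 29); (25|29)=+1, (7|29)=+1; sign (−1)^0·+1^0·+1^-2 = +1.
(a,b)_∞: sgn(-51)=−, sgn(-13)=−, so -1.
(a,b)_13: α=-2, u≡12; β=3, v≡10 (mod 13); (12|13)=+1, (10|13)=+1; sign (−1)^0·+1^3·+1^-2 = +1.
(a,b)_17: α=1, u≡12; β=0, v≡13 (mod 17); (12|17)=-1, (13|17)=+1; sign (−1)^0·-1^0·+1^1 = +1.
(a,b)_5: α=2, u≡1; β=0, v≡3 (mod 5); (1|5)=+1, (3|5)=-1; sign (−1)^0·+1^0·-1^2 = +1.
(a,b)_7: α=0, u≡6; β=-2, v≡4 (mod 7); (6|7)=-1, (4|7)=+1; sign (−1)^0·-1^-2·+1^0 = +1.
(-51, -13 / ℚ) ramifies at {3, ∞}: a division algebra.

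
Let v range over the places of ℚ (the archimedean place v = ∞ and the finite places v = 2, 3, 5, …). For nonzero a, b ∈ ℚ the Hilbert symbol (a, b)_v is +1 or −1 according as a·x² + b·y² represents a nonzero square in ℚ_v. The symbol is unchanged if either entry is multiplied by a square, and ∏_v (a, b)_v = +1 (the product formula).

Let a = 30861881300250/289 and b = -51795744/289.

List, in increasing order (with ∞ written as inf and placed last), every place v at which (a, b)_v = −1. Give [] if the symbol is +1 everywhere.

(a, b) ≡ (10, -546) mod (ℚ^×)²; places V = {2, 3, 5, 7, 11, 13, 17, ∞}.
(a,b)_7: α=2, u≡5; β=3, v≡5 (mod 7); (5|7)=-1, (5|7)=-1; sign (−1)^0·-1^3·-1^2 = -1.
(a,b)_13: α=4, u≡1; β=1, v≡10 (mod 13); (1|13)=+1, (10|13)=+1; sign (−1)^0·+1^1·+1^4 = +1.
(a,b)_11: α=2, u≡2; β=2, v≡4 (mod 11); (2|11)=-1, (4|11)=+1; sign (−1)^0·-1^2·+1^2 = +1.
(a,b)_3: α=6, u≡1; β=1, v≡1 (mod 3); (1|3)=+1, (1|3)=+1; sign (−1)^0·+1^1·+1^6 = +1.
(a,b)_5: α=3, u≡3; β=0, v≡4 (mod 5); (3|5)=-1, (4|5)=+1; sign (−1)^0·-1^0·+1^3 = +1.
(a,b)_2: α=1, β=5; u≡5, v≡7 (mod 8); ε(u)ε(v)=0·1, αω(v)=1·0, βω(u)=5·1; sum ≡ 1  ⇒  -1.
(a,b)_∞: sgn(10)=+, sgn(-546)=−, so +1.
(a,b)_17: α=-2, u≡11; β=-2, v≡9 (mod 17); (11|17)=-1, (9|17)=+1; sign (−1)^0·-1^-2·+1^-2 = +1.
|Ram(10, -546)| = 2, even; anisotropic at {2, 7}.

[2, 7]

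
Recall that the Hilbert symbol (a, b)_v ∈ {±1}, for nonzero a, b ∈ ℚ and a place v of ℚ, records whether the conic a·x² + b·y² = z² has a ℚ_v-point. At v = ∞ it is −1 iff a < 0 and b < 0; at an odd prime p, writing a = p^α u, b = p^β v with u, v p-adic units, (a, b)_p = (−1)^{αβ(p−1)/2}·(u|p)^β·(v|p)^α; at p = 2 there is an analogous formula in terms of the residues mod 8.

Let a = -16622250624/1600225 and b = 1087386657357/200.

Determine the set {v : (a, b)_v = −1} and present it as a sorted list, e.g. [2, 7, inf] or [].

Mod squares: a ≡ -34314, b ≡ 2585937354. Check v ∈ {∞, 2, 3, 5, 7, 11, 13, 17, 19, 23, 29, 31, 43}.
v=29: a=29^2·(≡23), b=29^2·(≡2) mod 29; (23|29)=+1, (2|29)=-1; (−1)^{2·2·14}·(+1)^2·(-1)^2 = +1.
v=13: a=13^0·(≡7), b=13^1·(≡8) mod 13; (7|13)=-1, (8|13)=-1; (−1)^{0·1·6}·(-1)^1·(-1)^0 = -1.
v=23: a=23^-2·(≡6), b=23^0·(≡11) mod 23; (6|23)=+1, (11|23)=-1; (−1)^{-2·0·11}·(+1)^0·(-1)^-2 = +1.
v=43: a=43^1·(≡8), b=43^1·(≡36) mod 43; (8|43)=-1, (36|43)=+1; (−1)^{1·1·21}·(-1)^1·(+1)^1 = +1.
v=3: a=3^3·(≡1), b=3^1·(≡2) mod 3; (1|3)=+1, (2|3)=-1; (−1)^{3·1·1}·(+1)^1·(-1)^3 = +1.
v=17: a=17^0·(≡4), b=17^1·(≡15) mod 17; (4|17)=+1, (15|17)=+1; (−1)^{0·1·8}·(+1)^1·(+1)^0 = +1.
v=7: a=7^1·(≡6), b=7^1·(≡5) mod 7; (6|7)=-1, (5|7)=-1; (−1)^{1·1·3}·(-1)^1·(-1)^1 = -1.
v=∞: -34314 < 0 and 2585937354 > 0  ⇒  (a,b)_∞ = +1.
v=31: a=31^0·(≡6), b=31^1·(≡21) mod 31; (6|31)=-1, (21|31)=-1; (−1)^{0·1·15}·(-1)^1·(-1)^0 = -1.
v=5: a=5^-2·(≡4), b=5^-2·(≡4) mod 5; (4|5)=+1, (4|5)=+1; (−1)^{-2·-2·2}·(+1)^-2·(+1)^-2 = +1.
v=2: v_2(a)=7, v_2(b)=-3; units ≡ 3, 5 (mod 8); ε·ε+αω+βω = 1·0+7·1+-3·1 ≡ 0  ⇒  (a,b)_2 = +1.
v=19: a=19^1·(≡12), b=19^1·(≡16) mod 19; (12|19)=-1, (16|19)=+1; (−1)^{1·1·9}·(-1)^1·(+1)^1 = +1.
v=11: a=11^-2·(≡7), b=11^1·(≡4) mod 11; (7|11)=-1, (4|11)=+1; (−1)^{-2·1·5}·(-1)^1·(+1)^-2 = -1.
Ram(-34314, 2585937354) = {7, 11, 13, 31}; no ℚ_7-point on the conic.

[7, 11, 13, 31]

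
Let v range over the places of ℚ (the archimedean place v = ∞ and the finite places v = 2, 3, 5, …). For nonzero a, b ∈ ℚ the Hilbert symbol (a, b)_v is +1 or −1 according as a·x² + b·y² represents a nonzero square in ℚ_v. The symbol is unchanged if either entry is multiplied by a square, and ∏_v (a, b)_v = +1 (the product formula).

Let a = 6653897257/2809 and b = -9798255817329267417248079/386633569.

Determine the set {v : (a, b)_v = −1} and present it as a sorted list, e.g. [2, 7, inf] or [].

[7, 19, 31, 37]

(a, b) ≡ (3958297, -30039) mod (ℚ^×)²; places V = {2, 3, 7, 17, 19, 29, 31, 37, 41, 53, ∞}.
(a,b)_2: α=0, β=0; u≡1, v≡1 (mod 8); ε(u)ε(v)=0·0, αω(v)=0·0, βω(u)=0·0; sum ≡ 0  ⇒  +1.
(a,b)_37: α=1, u≡24; β=2, v≡5 (mod 37); (24|37)=-1, (5|37)=-1; sign (−1)^0·-1^2·-1^1 = -1.
(a,b)_41: α=2, u≡27; β=4, v≡26 (mod 41); (27|41)=-1, (26|41)=-1; sign (−1)^0·-1^4·-1^2 = +1.
(a,b)_3: α=0, u≡1; β=1, v≡1 (mod 3); (1|3)=+1, (1|3)=+1; sign (−1)^0·+1^1·+1^0 = +1.
(a,b)_31: α=1, u≡27; β=3, v≡12 (mod 31); (27|31)=-1, (12|31)=-1; sign (−1)^1·-1^3·-1^1 = -1.
(a,b)_19: α=0, u≡14; β=3, v≡2 (mod 19); (14|19)=-1, (2|19)=-1; sign (−1)^0·-1^3·-1^0 = -1.
(a,b)_29: α=1, u≡12; β=2, v≡6 (mod 29); (12|29)=-1, (6|29)=+1; sign (−1)^0·-1^2·+1^1 = +1.
(a,b)_17: α=1, u≡4; β=3, v≡16 (mod 17); (4|17)=+1, (16|17)=+1; sign (−1)^0·+1^3·+1^1 = +1.
(a,b)_7: α=1, u≡2; β=-2, v≡3 (mod 7); (2|7)=+1, (3|7)=-1; sign (−1)^0·+1^-2·-1^1 = -1.
(a,b)_53: α=-2, u≡14; β=-4, v≡14 (mod 53); (14|53)=-1, (14|53)=-1; sign (−1)^0·-1^-4·-1^-2 = +1.
(a,b)_∞: sgn(3958297)=+, sgn(-30039)=−, so +1.
|Ram(3958297, -30039)| = 4, even; anisotropic at {7, 19, 31, 37}.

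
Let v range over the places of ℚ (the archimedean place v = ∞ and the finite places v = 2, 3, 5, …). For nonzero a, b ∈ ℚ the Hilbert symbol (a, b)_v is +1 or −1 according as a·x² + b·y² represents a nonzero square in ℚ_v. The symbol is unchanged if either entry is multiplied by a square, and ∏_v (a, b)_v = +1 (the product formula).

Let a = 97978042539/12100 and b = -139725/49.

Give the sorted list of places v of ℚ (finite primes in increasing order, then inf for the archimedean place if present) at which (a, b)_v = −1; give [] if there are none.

(a, b) ≡ (121771, -69) mod (ℚ^×)²; places V = {2, 3, 5, 7, 11, 13, 17, 19, 23, 29, ∞}.
(a,b)_19: α=1, u≡6; β=0, v≡7 (mod 19); (6|19)=+1, (7|19)=+1; sign (−1)^0·+1^0·+1^1 = +1.
(a,b)_11: α=-2, u≡3; β=0, v≡6 (mod 11); (3|11)=+1, (6|11)=-1; sign (−1)^0·+1^0·-1^-2 = +1.
(a,b)_13: α=3, u≡6; β=0, v≡9 (mod 13); (6|13)=-1, (9|13)=+1; sign (−1)^0·-1^0·+1^3 = +1.
(a,b)_2: α=-2, β=0; u≡3, v≡3 (mod 8); ε(u)ε(v)=1·1, αω(v)=-2·1, βω(u)=0·1; sum ≡ 1  ⇒  -1.
(a,b)_∞: sgn(121771)=+, sgn(-69)=−, so +1.
(a,b)_17: α=1, u≡10; β=0, v≡1 (mod 17); (10|17)=-1, (1|17)=+1; sign (−1)^0·-1^0·+1^1 = +1.
(a,b)_23: α=2, u≡2; β=1, v≡22 (mod 23); (2|23)=+1, (22|23)=-1; sign (−1)^0·+1^1·-1^2 = +1.
(a,b)_3: α=2, u≡1; β=5, v≡1 (mod 3); (1|3)=+1, (1|3)=+1; sign (−1)^0·+1^5·+1^2 = +1.
(a,b)_7: α=0, u≡5; β=-2, v≡2 (mod 7); (5|7)=-1, (2|7)=+1; sign (−1)^0·-1^-2·+1^0 = +1.
(a,b)_5: α=-2, u≡1; β=2, v≡4 (mod 5); (1|5)=+1, (4|5)=+1; sign (−1)^0·+1^2·+1^-2 = +1.
(a,b)_29: α=1, u≡9; β=0, v≡10 (mod 29); (9|29)=+1, (10|29)=-1; sign (−1)^0·+1^0·-1^1 = -1.
(121771, -69 / ℚ) ramifies at {2, 29}: a division algebra.

[2, 29]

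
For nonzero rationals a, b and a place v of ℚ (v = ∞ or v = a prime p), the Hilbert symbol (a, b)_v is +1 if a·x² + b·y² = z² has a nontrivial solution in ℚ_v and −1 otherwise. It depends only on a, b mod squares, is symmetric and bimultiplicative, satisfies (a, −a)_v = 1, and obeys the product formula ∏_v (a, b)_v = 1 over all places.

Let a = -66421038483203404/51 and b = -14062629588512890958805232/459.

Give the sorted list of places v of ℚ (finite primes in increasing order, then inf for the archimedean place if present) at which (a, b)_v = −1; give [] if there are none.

[2, 3, 7, 17, 23, inf]

Mod squares: a ≡ -90321, b ≡ -12597. Check v ∈ {∞, 2, 3, 7, 11, 13, 17, 19, 23}.
v=7: a=7^5·(≡6), b=7^6·(≡6) mod 7; (6|7)=-1, (6|7)=-1; (−1)^{5·6·3}·(-1)^6·(-1)^5 = -1.
v=19: a=19^2·(≡5), b=19^3·(≡13) mod 19; (5|19)=+1, (13|19)=-1; (−1)^{2·3·9}·(+1)^3·(-1)^2 = +1.
v=11: a=11^3·(≡8), b=11^6·(≡1) mod 11; (8|11)=-1, (1|11)=+1; (−1)^{3·6·5}·(-1)^6·(+1)^3 = +1.
v=2: v_2(a)=2, v_2(b)=4; units ≡ 7, 3 (mod 8); ε·ε+αω+βω = 1·1+2·1+4·0 ≡ 1  ⇒  (a,b)_2 = -1.
v=13: a=13^2·(≡10), b=13^3·(≡8) mod 13; (10|13)=+1, (8|13)=-1; (−1)^{2·3·6}·(+1)^3·(-1)^2 = +1.
v=3: a=3^-1·(≡1), b=3^-3·(≡1) mod 3; (1|3)=+1, (1|3)=+1; (−1)^{-1·-3·1}·(+1)^-3·(+1)^-1 = -1.
v=23: a=23^3·(≡6), b=23^4·(≡14) mod 23; (6|23)=+1, (14|23)=-1; (−1)^{3·4·11}·(+1)^4·(-1)^3 = -1.
v=∞: -90321 < 0 and -12597 < 0  ⇒  (a,b)_∞ = -1.
v=17: a=17^-1·(≡1), b=17^-1·(≡7) mod 17; (1|17)=+1, (7|17)=-1; (−1)^{-1·-1·8}·(+1)^-1·(-1)^-1 = -1.
Ram(-90321, -12597) = {2, 3, 7, 17, 23, ∞}; no ℚ_2-point on the conic.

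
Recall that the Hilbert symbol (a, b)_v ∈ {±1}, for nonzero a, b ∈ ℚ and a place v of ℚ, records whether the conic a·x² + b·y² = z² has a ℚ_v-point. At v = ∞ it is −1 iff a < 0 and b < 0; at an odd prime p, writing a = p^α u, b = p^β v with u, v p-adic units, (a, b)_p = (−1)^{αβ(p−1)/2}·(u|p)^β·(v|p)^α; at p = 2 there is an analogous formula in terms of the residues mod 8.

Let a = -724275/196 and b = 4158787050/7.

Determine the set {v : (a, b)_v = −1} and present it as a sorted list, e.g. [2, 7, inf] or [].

[2, 3]

Mod squares: a ≡ -3219, b ≡ 17094. Check v ∈ {∞, 2, 3, 5, 7, 11, 29, 37}.
v=2: v_2(a)=-2, v_2(b)=1; units ≡ 5, 3 (mod 8); ε·ε+αω+βω = 0·1+-2·1+1·1 ≡ 1  ⇒  (a,b)_2 = -1.
v=∞: -3219 < 0 and 17094 > 0  ⇒  (a,b)_∞ = +1.
v=3: a=3^3·(≡1), b=3^5·(≡1) mod 3; (1|3)=+1, (1|3)=+1; (−1)^{3·5·1}·(+1)^5·(+1)^3 = -1.
v=37: a=37^1·(≡20), b=37^1·(≡2) mod 37; (20|37)=-1, (2|37)=-1; (−1)^{1·1·18}·(-1)^1·(-1)^1 = +1.
v=5: a=5^2·(≡4), b=5^2·(≡1) mod 5; (4|5)=+1, (1|5)=+1; (−1)^{2·2·2}·(+1)^2·(+1)^2 = +1.
v=29: a=29^1·(≡5), b=29^2·(≡4) mod 29; (5|29)=+1, (4|29)=+1; (−1)^{1·2·14}·(+1)^2·(+1)^1 = +1.
v=11: a=11^0·(≡1), b=11^1·(≡3) mod 11; (1|11)=+1, (3|11)=+1; (−1)^{0·1·5}·(+1)^1·(+1)^0 = +1.
v=7: a=7^-2·(≡2), b=7^-1·(≡5) mod 7; (2|7)=+1, (5|7)=-1; (−1)^{-2·-1·3}·(+1)^-1·(-1)^-2 = +1.
Ram(-3219, 17094) = {2, 3}; no ℚ_2-point on the conic.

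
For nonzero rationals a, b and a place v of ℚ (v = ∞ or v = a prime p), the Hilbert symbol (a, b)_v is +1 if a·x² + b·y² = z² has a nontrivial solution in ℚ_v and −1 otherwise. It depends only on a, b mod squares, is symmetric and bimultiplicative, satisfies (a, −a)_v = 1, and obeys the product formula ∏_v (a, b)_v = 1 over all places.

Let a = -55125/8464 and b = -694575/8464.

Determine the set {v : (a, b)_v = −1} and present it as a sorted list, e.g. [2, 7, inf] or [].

Mod squares: a ≡ -5, b ≡ -7. Check v ∈ {∞, 2, 3, 5, 7, 23}.
v=5: a=5^3·(≡1), b=5^2·(≡3) mod 5; (1|5)=+1, (3|5)=-1; (−1)^{3·2·2}·(+1)^2·(-1)^3 = -1.
v=3: a=3^2·(≡1), b=3^4·(≡2) mod 3; (1|3)=+1, (2|3)=-1; (−1)^{2·4·1}·(+1)^4·(-1)^2 = +1.
v=∞: -5 < 0 and -7 < 0  ⇒  (a,b)_∞ = -1.
v=2: v_2(a)=-4, v_2(b)=-4; units ≡ 3, 1 (mod 8); ε·ε+αω+βω = 1·0+-4·0+-4·1 ≡ 0  ⇒  (a,b)_2 = +1.
v=23: a=23^-2·(≡9), b=23^-2·(≡3) mod 23; (9|23)=+1, (3|23)=+1; (−1)^{-2·-2·11}·(+1)^-2·(+1)^-2 = +1.
v=7: a=7^2·(≡2), b=7^3·(≡5) mod 7; (2|7)=+1, (5|7)=-1; (−1)^{2·3·3}·(+1)^3·(-1)^2 = +1.
Ram(-5, -7) = {5, ∞}; no ℚ_5-point on the conic.

[5, inf]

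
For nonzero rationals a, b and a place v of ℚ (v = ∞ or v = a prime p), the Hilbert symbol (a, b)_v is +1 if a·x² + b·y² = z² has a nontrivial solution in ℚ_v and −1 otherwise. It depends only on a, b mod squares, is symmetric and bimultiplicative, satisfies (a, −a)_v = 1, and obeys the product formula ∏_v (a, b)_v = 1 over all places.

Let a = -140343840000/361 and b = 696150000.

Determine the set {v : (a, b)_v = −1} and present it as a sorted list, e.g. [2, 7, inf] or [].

[2, 7]

(a, b) ≡ (-221, 7735) mod (ℚ^×)²; places V = {2, 3, 5, 7, 13, 17, 19, ∞}.
(a,b)_19: α=-2, u≡5; β=0, v≡13 (mod 19); (5|19)=+1, (13|19)=-1; sign (−1)^0·+1^0·-1^-2 = +1.
(a,b)_3: α=4, u≡1; β=2, v≡1 (mod 3); (1|3)=+1, (1|3)=+1; sign (−1)^0·+1^2·+1^4 = +1.
(a,b)_∞: sgn(-221)=−, sgn(7735)=+, so +1.
(a,b)_17: α=1, u≡2; β=1, v≡9 (mod 17); (2|17)=+1, (9|17)=+1; sign (−1)^0·+1^1·+1^1 = +1.
(a,b)_13: α=1, u≡9; β=1, v≡10 (mod 13); (9|13)=+1, (10|13)=+1; sign (−1)^0·+1^1·+1^1 = +1.
(a,b)_5: α=4, u≡1; β=5, v≡3 (mod 5); (1|5)=+1, (3|5)=-1; sign (−1)^0·+1^5·-1^4 = +1.
(a,b)_2: α=8, β=4; u≡3, v≡7 (mod 8); ε(u)ε(v)=1·1, αω(v)=8·0, βω(u)=4·1; sum ≡ 1  ⇒  -1.
(a,b)_7: α=2, u≡3; β=1, v≡6 (mod 7); (3|7)=-1, (6|7)=-1; sign (−1)^0·-1^1·-1^2 = -1.
|Ram(-221, 7735)| = 2, even; anisotropic at {2, 7}.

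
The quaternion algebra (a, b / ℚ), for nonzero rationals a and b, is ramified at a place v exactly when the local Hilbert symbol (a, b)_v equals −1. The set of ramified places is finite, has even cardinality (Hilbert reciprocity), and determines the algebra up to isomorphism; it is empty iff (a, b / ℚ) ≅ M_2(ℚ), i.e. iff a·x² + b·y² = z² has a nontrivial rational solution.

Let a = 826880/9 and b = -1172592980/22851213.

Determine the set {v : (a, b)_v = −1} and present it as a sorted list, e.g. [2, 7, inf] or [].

Mod squares: a ≡ 3230, b ≡ -1785. Check v ∈ {∞, 2, 3, 5, 7, 11, 13, 17, 19, 23, 31}.
v=31: a=31^0·(≡26), b=31^2·(≡17) mod 31; (26|31)=-1, (17|31)=-1; (−1)^{0·2·15}·(-1)^2·(-1)^0 = +1.
v=7: a=7^0·(≡6), b=7^-1·(≡4) mod 7; (6|7)=-1, (4|7)=+1; (−1)^{0·-1·3}·(-1)^-1·(+1)^0 = -1.
v=23: a=23^0·(≡11), b=23^-2·(≡4) mod 23; (11|23)=-1, (4|23)=+1; (−1)^{0·-2·11}·(-1)^-2·(+1)^0 = +1.
v=2: v_2(a)=9, v_2(b)=2; units ≡ 7, 7 (mod 8); ε·ε+αω+βω = 1·1+9·0+2·0 ≡ 1  ⇒  (a,b)_2 = -1.
v=11: a=11^0·(≡6), b=11^-2·(≡7) mod 11; (6|11)=-1, (7|11)=-1; (−1)^{0·-2·5}·(-1)^-2·(-1)^0 = +1.
v=19: a=19^1·(≡18), b=19^2·(≡17) mod 19; (18|19)=-1, (17|19)=+1; (−1)^{1·2·9}·(-1)^2·(+1)^1 = +1.
v=13: a=13^0·(≡6), b=13^2·(≡12) mod 13; (6|13)=-1, (12|13)=+1; (−1)^{0·2·6}·(-1)^2·(+1)^0 = +1.
v=5: a=5^1·(≡4), b=5^1·(≡3) mod 5; (4|5)=+1, (3|5)=-1; (−1)^{1·1·2}·(+1)^1·(-1)^1 = -1.
v=17: a=17^1·(≡6), b=17^-1·(≡11) mod 17; (6|17)=-1, (11|17)=-1; (−1)^{1·-1·8}·(-1)^-1·(-1)^1 = +1.
v=3: a=3^-2·(≡2), b=3^-1·(≡2) mod 3; (2|3)=-1, (2|3)=-1; (−1)^{-2·-1·1}·(-1)^-1·(-1)^-2 = -1.
v=∞: 3230 > 0 and -1785 < 0  ⇒  (a,b)_∞ = +1.
|Ram(3230, -1785)| = 4, even; anisotropic at {2, 3, 5, 7}.

[2, 3, 5, 7]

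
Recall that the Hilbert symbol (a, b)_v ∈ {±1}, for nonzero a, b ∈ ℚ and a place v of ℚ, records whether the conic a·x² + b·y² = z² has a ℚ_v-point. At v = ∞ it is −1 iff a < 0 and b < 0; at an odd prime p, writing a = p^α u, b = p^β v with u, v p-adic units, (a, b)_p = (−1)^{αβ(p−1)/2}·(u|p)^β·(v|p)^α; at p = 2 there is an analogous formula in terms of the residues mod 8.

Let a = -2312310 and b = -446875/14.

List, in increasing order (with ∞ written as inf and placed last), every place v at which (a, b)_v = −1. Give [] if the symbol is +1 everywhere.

(a, b) ≡ (-390, -10010) mod (ℚ^×)²; places V = {2, 3, 5, 7, 11, 13, ∞}.
(a,b)_11: α=2, u≡8; β=1, v≡3 (mod 11); (8|11)=-1, (3|11)=+1; sign (−1)^0·-1^1·+1^2 = -1.
(a,b)_5: α=1, u≡3; β=5, v≡3 (mod 5); (3|5)=-1, (3|5)=-1; sign (−1)^0·-1^5·-1^1 = +1.
(a,b)_7: α=2, u≡4; β=-1, v≡6 (mod 7); (4|7)=+1, (6|7)=-1; sign (−1)^0·+1^-1·-1^2 = +1.
(a,b)_2: α=1, β=-1; u≡5, v≡3 (mod 8); ε(u)ε(v)=0·1, αω(v)=1·1, βω(u)=-1·1; sum ≡ 0  ⇒  +1.
(a,b)_∞: sgn(-390)=−, sgn(-10010)=−, so -1.
(a,b)_3: α=1, u≡2; β=0, v≡1 (mod 3); (2|3)=-1, (1|3)=+1; sign (−1)^0·-1^0·+1^1 = +1.
(a,b)_13: α=1, u≡9; β=1, v≡10 (mod 13); (9|13)=+1, (10|13)=+1; sign (−1)^0·+1^1·+1^1 = +1.
|Ram(-390, -10010)| = 2, even; anisotropic at {11, ∞}.

[11, inf]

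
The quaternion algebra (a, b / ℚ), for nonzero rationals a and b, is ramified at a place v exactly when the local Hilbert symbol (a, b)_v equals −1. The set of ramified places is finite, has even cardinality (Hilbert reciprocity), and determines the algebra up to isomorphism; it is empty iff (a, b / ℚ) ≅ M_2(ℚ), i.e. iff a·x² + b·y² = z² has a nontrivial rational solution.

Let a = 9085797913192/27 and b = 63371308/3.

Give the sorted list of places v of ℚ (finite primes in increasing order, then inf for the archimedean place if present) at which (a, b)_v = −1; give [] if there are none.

(a, b) ≡ (1326, 969969) mod (ℚ^×)²; places V = {2, 3, 7, 11, 13, 17, 19, ∞}.
(a,b)_17: α=1, u≡11; β=1, v≡5 (mod 17); (11|17)=-1, (5|17)=-1; sign (−1)^0·-1^1·-1^1 = +1.
(a,b)_19: α=2, u≡8; β=1, v≡5 (mod 19); (8|19)=-1, (5|19)=+1; sign (−1)^0·-1^1·+1^2 = -1.
(a,b)_11: α=2, u≡7; β=1, v≡3 (mod 11); (7|11)=-1, (3|11)=+1; sign (−1)^0·-1^1·+1^2 = -1.
(a,b)_7: α=6, u≡3; β=3, v≡4 (mod 7); (3|7)=-1, (4|7)=+1; sign (−1)^0·-1^3·+1^6 = -1.
(a,b)_∞: sgn(1326)=+, sgn(969969)=+, so +1.
(a,b)_2: α=3, β=2; u≡7, v≡1 (mod 8); ε(u)ε(v)=1·0, αω(v)=3·0, βω(u)=2·0; sum ≡ 0  ⇒  +1.
(a,b)_3: α=-3, u≡1; β=-1, v≡1 (mod 3); (1|3)=+1, (1|3)=+1; sign (−1)^1·+1^-1·+1^-3 = -1.
(a,b)_13: α=1, u≡7; β=1, v≡5 (mod 13); (7|13)=-1, (5|13)=-1; sign (−1)^0·-1^1·-1^1 = +1.
|Ram(1326, 969969)| = 4, even; anisotropic at {3, 7, 11, 19}.

[3, 7, 11, 19]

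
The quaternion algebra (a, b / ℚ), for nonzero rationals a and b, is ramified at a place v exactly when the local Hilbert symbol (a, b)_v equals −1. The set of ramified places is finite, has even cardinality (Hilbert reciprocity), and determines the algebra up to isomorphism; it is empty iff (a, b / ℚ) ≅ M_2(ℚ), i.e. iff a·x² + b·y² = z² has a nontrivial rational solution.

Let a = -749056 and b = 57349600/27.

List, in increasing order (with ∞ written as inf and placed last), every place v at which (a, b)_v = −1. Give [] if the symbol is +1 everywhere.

(a, b) ≡ (-2926, 8778) mod (ℚ^×)²; places V = {2, 3, 5, 7, 11, 19, ∞}.
(a,b)_19: α=1, u≡1; β=1, v≡17 (mod 19); (1|19)=+1, (17|19)=+1; sign (−1)^1·+1^1·+1^1 = -1.
(a,b)_5: α=0, u≡4; β=2, v≡2 (mod 5); (4|5)=+1, (2|5)=-1; sign (−1)^0·+1^2·-1^0 = +1.
(a,b)_2: α=9, β=5; u≡1, v≡5 (mod 8); ε(u)ε(v)=0·0, αω(v)=9·1, βω(u)=5·0; sum ≡ 1  ⇒  -1.
(a,b)_∞: sgn(-2926)=−, sgn(8778)=+, so +1.
(a,b)_11: α=1, u≡5; β=1, v≡8 (mod 11); (5|11)=+1, (8|11)=-1; sign (−1)^1·+1^1·-1^1 = +1.
(a,b)_7: α=1, u≡1; β=3, v≡2 (mod 7); (1|7)=+1, (2|7)=+1; sign (−1)^1·+1^3·+1^1 = -1.
(a,b)_3: α=0, u≡2; β=-3, v≡1 (mod 3); (2|3)=-1, (1|3)=+1; sign (−1)^0·-1^-3·+1^0 = -1.
(-2926, 8778 / ℚ) ramifies at {2, 3, 7, 19}: a division algebra.

[2, 3, 7, 19]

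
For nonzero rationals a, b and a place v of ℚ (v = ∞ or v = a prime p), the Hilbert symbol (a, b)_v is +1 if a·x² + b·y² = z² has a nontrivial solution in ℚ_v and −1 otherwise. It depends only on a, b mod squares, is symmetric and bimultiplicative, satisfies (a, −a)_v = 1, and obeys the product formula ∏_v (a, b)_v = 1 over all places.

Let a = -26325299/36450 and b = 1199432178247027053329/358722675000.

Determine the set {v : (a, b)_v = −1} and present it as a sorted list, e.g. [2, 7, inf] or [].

[2, 3, 5, 11]

Mod squares: a ≡ -22, b ≡ 6270. Check v ∈ {∞, 2, 3, 5, 7, 11, 13, 17, 19}.
v=13: a=13^2·(≡9), b=13^6·(≡3) mod 13; (9|13)=+1, (3|13)=+1; (−1)^{2·6·6}·(+1)^6·(+1)^2 = +1.
v=7: a=7^2·(≡6), b=7^6·(≡5) mod 7; (6|7)=-1, (5|7)=-1; (−1)^{2·6·3}·(-1)^6·(-1)^2 = +1.
v=∞: -22 < 0 and 6270 > 0  ⇒  (a,b)_∞ = +1.
v=19: a=19^0·(≡7), b=19^1·(≡9) mod 19; (7|19)=+1, (9|19)=+1; (−1)^{0·1·9}·(+1)^1·(+1)^0 = +1.
v=3: a=3^-6·(≡2), b=3^-15·(≡2) mod 3; (2|3)=-1, (2|3)=-1; (−1)^{-6·-15·1}·(-1)^-15·(-1)^-6 = -1.
v=5: a=5^-2·(≡2), b=5^-5·(≡4) mod 5; (2|5)=-1, (4|5)=+1; (−1)^{-2·-5·2}·(-1)^-5·(+1)^-2 = -1.
v=11: a=11^1·(≡4), b=11^3·(≡5) mod 11; (4|11)=+1, (5|11)=+1; (−1)^{1·3·5}·(+1)^3·(+1)^1 = -1.
v=17: a=17^2·(≡6), b=17^4·(≡7) mod 17; (6|17)=-1, (7|17)=-1; (−1)^{2·4·8}·(-1)^4·(-1)^2 = +1.
v=2: v_2(a)=-1, v_2(b)=-3; units ≡ 5, 7 (mod 8); ε·ε+αω+βω = 0·1+-1·0+-3·1 ≡ 1  ⇒  (a,b)_2 = -1.
(-22, 6270 / ℚ) ramifies at {2, 3, 5, 11}: a division algebra.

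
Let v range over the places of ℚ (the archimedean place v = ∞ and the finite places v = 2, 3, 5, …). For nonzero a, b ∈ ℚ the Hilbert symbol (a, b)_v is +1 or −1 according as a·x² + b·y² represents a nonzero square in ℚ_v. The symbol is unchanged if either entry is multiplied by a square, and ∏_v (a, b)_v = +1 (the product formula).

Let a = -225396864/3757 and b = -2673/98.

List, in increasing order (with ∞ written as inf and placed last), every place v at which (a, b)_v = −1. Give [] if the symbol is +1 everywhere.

Mod squares: a ≡ -858, b ≡ -66. Check v ∈ {∞, 2, 3, 7, 11, 13, 17}.
v=3: a=3^3·(≡2), b=3^5·(≡2) mod 3; (2|3)=-1, (2|3)=-1; (−1)^{3·5·1}·(-1)^5·(-1)^3 = -1.
v=∞: -858 < 0 and -66 < 0  ⇒  (a,b)_∞ = -1.
v=7: a=7^2·(≡6), b=7^-2·(≡4) mod 7; (6|7)=-1, (4|7)=+1; (−1)^{2·-2·3}·(-1)^-2·(+1)^2 = +1.
v=2: v_2(a)=7, v_2(b)=-1; units ≡ 3, 7 (mod 8); ε·ε+αω+βω = 1·1+7·0+-1·1 ≡ 0  ⇒  (a,b)_2 = +1.
v=13: a=13^-1·(≡3), b=13^0·(≡10) mod 13; (3|13)=+1, (10|13)=+1; (−1)^{-1·0·6}·(+1)^0·(+1)^-1 = +1.
v=11: a=11^3·(≡2), b=11^1·(≡1) mod 11; (2|11)=-1, (1|11)=+1; (−1)^{3·1·5}·(-1)^1·(+1)^3 = +1.
v=17: a=17^-2·(≡13), b=17^0·(≡1) mod 17; (13|17)=+1, (1|17)=+1; (−1)^{-2·0·8}·(+1)^0·(+1)^-2 = +1.
Ram(-858, -66) = {3, ∞}; no ℚ_3-point on the conic.

[3, inf]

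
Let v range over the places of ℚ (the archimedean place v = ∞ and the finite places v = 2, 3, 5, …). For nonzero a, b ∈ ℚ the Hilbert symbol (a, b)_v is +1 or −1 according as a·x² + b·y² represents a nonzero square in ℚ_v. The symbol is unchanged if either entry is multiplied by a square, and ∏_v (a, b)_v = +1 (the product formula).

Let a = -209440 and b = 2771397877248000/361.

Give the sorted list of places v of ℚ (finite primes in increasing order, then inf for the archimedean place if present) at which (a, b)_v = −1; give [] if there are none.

[3, 5, 7, 11]

(a, b) ≡ (-13090, 195) mod (ℚ^×)²; places V = {2, 3, 5, 7, 11, 13, 17, 19, ∞}.
(a,b)_∞: sgn(-13090)=−, sgn(195)=+, so +1.
(a,b)_19: α=0, u≡16; β=-2, v≡7 (mod 19); (16|19)=+1, (7|19)=+1; sign (−1)^0·+1^-2·+1^0 = +1.
(a,b)_3: α=0, u≡2; β=5, v≡2 (mod 3); (2|3)=-1, (2|3)=-1; sign (−1)^0·-1^5·-1^0 = -1.
(a,b)_13: α=0, u≡3; β=1, v≡6 (mod 13); (3|13)=+1, (6|13)=-1; sign (−1)^0·+1^1·-1^0 = +1.
(a,b)_11: α=1, u≡1; β=2, v≡2 (mod 11); (1|11)=+1, (2|11)=-1; sign (−1)^0·+1^2·-1^1 = -1.
(a,b)_2: α=5, β=12; u≡7, v≡3 (mod 8); ε(u)ε(v)=1·1, αω(v)=5·1, βω(u)=12·0; sum ≡ 0  ⇒  +1.
(a,b)_17: α=1, u≡5; β=2, v≡16 (mod 17); (5|17)=-1, (16|17)=+1; sign (−1)^0·-1^2·+1^1 = +1.
(a,b)_7: α=1, u≡5; β=2, v≡5 (mod 7); (5|7)=-1, (5|7)=-1; sign (−1)^0·-1^2·-1^1 = -1.
(a,b)_5: α=1, u≡2; β=3, v≡4 (mod 5); (2|5)=-1, (4|5)=+1; sign (−1)^0·-1^3·+1^1 = -1.
|Ram(-13090, 195)| = 4, even; anisotropic at {3, 5, 7, 11}.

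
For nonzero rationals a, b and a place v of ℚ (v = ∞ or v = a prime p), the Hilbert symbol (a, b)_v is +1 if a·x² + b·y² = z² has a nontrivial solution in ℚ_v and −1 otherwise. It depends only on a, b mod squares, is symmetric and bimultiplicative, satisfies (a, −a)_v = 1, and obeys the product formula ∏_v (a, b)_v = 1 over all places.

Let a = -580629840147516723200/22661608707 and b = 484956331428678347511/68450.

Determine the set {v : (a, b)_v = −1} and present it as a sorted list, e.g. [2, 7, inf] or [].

Mod squares: a ≡ -1440699, b ≡ 186878. Check v ∈ {∞, 2, 3, 5, 7, 13, 17, 19, 29, 37, 41, 43, 53}.
v=29: a=29^-2·(≡26), b=29^0·(≡18) mod 29; (26|29)=-1, (18|29)=-1; (−1)^{-2·0·14}·(-1)^0·(-1)^-2 = +1.
v=5: a=5^2·(≡1), b=5^-2·(≡2) mod 5; (1|5)=+1, (2|5)=-1; (−1)^{2·-2·2}·(+1)^-2·(-1)^2 = +1.
v=3: a=3^-9·(≡1), b=3^2·(≡2) mod 3; (1|3)=+1, (2|3)=-1; (−1)^{-9·2·1}·(+1)^2·(-1)^-9 = -1.
v=43: a=43^2·(≡35), b=43^3·(≡27) mod 43; (35|43)=+1, (27|43)=-1; (−1)^{2·3·21}·(+1)^3·(-1)^2 = +1.
v=13: a=13^1·(≡8), b=13^2·(≡3) mod 13; (8|13)=-1, (3|13)=+1; (−1)^{1·2·6}·(-1)^2·(+1)^1 = +1.
v=19: a=19^4·(≡8), b=19^4·(≡10) mod 19; (8|19)=-1, (10|19)=-1; (−1)^{4·4·9}·(-1)^4·(-1)^4 = +1.
v=2: v_2(a)=12, v_2(b)=-1; units ≡ 5, 7 (mod 8); ε·ε+αω+βω = 0·1+12·0+-1·1 ≡ 1  ⇒  (a,b)_2 = -1.
v=17: a=17^1·(≡13), b=17^2·(≡12) mod 17; (13|17)=+1, (12|17)=-1; (−1)^{1·2·8}·(+1)^2·(-1)^1 = -1.
v=37: a=37^-2·(≡25), b=37^-2·(≡34) mod 37; (25|37)=+1, (34|37)=+1; (−1)^{-2·-2·18}·(+1)^-2·(+1)^-2 = +1.
v=53: a=53^1·(≡43), b=53^1·(≡52) mod 53; (43|53)=+1, (52|53)=+1; (−1)^{1·1·26}·(+1)^1·(+1)^1 = +1.
v=41: a=41^1·(≡40), b=41^1·(≡11) mod 41; (40|41)=+1, (11|41)=-1; (−1)^{1·1·20}·(+1)^1·(-1)^1 = -1.
v=∞: -1440699 < 0 and 186878 > 0  ⇒  (a,b)_∞ = +1.
v=7: a=7^2·(≡3), b=7^2·(≡6) mod 7; (3|7)=-1, (6|7)=-1; (−1)^{2·2·3}·(-1)^2·(-1)^2 = +1.
Ram(-1440699, 186878) = {2, 3, 17, 41}; no ℚ_2-point on the conic.

[2, 3, 17, 41]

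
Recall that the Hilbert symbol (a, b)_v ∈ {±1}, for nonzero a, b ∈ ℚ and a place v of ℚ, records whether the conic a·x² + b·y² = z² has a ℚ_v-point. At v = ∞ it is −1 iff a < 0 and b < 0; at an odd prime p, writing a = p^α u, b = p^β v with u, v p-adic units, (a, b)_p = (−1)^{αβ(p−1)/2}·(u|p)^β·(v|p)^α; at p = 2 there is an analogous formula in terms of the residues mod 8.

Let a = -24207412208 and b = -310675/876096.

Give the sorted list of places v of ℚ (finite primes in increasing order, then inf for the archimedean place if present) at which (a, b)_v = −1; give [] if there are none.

[7, 29, 37, inf]

(a, b) ≡ (-5235167, -43) mod (ℚ^×)²; places V = {2, 3, 5, 7, 13, 17, 29, 37, 41, 43, ∞}.
(a,b)_37: α=1, u≡3; β=0, v≡31 (mod 37); (3|37)=+1, (31|37)=-1; sign (−1)^0·+1^0·-1^1 = -1.
(a,b)_3: α=0, u≡1; β=-4, v≡2 (mod 3); (1|3)=+1, (2|3)=-1; sign (−1)^0·+1^-4·-1^0 = +1.
(a,b)_2: α=4, β=-6; u≡1, v≡5 (mod 8); ε(u)ε(v)=0·0, αω(v)=4·1, βω(u)=-6·0; sum ≡ 0  ⇒  +1.
(a,b)_13: α=0, u≡8; β=-2, v≡9 (mod 13); (8|13)=-1, (9|13)=+1; sign (−1)^0·-1^-2·+1^0 = +1.
(a,b)_41: α=1, u≡35; β=0, v≡8 (mod 41); (35|41)=-1, (8|41)=+1; sign (−1)^0·-1^0·+1^1 = +1.
(a,b)_43: α=0, u≡17; β=1, v≡3 (mod 43); (17|43)=+1, (3|43)=-1; sign (−1)^0·+1^1·-1^0 = +1.
(a,b)_17: α=3, u≡13; β=2, v≡13 (mod 17); (13|17)=+1, (13|17)=+1; sign (−1)^0·+1^2·+1^3 = +1.
(a,b)_29: α=1, u≡26; β=0, v≡10 (mod 29); (26|29)=-1, (10|29)=-1; sign (−1)^0·-1^0·-1^1 = -1.
(a,b)_∞: sgn(-5235167)=−, sgn(-43)=−, so -1.
(a,b)_7: α=1, u≡3; β=0, v≡5 (mod 7); (3|7)=-1, (5|7)=-1; sign (−1)^0·-1^0·-1^1 = -1.
(a,b)_5: α=0, u≡2; β=2, v≡3 (mod 5); (2|5)=-1, (3|5)=-1; sign (−1)^0·-1^2·-1^0 = +1.
Ram(-5235167, -43) = {7, 29, 37, ∞}; no ℚ_7-point on the conic.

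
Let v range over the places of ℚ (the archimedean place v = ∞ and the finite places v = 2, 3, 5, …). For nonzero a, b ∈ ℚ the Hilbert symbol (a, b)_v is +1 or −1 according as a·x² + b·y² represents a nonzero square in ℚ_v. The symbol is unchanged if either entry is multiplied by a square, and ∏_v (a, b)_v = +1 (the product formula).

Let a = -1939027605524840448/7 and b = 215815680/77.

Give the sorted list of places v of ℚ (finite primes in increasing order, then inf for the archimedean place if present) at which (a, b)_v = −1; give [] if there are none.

[2, 7, 11, 19]

(a, b) ≡ (-65569, 7212590) mod (ℚ^×)²; places V = {2, 3, 5, 7, 11, 17, 19, 29, ∞}.
(a,b)_3: α=2, u≡2; β=2, v≡2 (mod 3); (2|3)=-1, (2|3)=-1; sign (−1)^0·-1^2·-1^2 = +1.
(a,b)_∞: sgn(-65569)=−, sgn(7212590)=+, so +1.
(a,b)_29: α=3, u≡24; β=1, v≡6 (mod 29); (24|29)=+1, (6|29)=+1; sign (−1)^0·+1^1·+1^3 = +1.
(a,b)_11: α=0, u≡6; β=-1, v≡2 (mod 11); (6|11)=-1, (2|11)=-1; sign (−1)^0·-1^-1·-1^0 = -1.
(a,b)_19: α=3, u≡4; β=1, v≡7 (mod 19); (4|19)=+1, (7|19)=+1; sign (−1)^1·+1^1·+1^3 = -1.
(a,b)_7: α=-1, u≡5; β=-1, v≡6 (mod 7); (5|7)=-1, (6|7)=-1; sign (−1)^1·-1^-1·-1^-1 = -1.
(a,b)_17: α=3, u≡4; β=1, v≡2 (mod 17); (4|17)=+1, (2|17)=+1; sign (−1)^0·+1^1·+1^3 = +1.
(a,b)_2: α=18, β=9; u≡7, v≡7 (mod 8); ε(u)ε(v)=1·1, αω(v)=18·0, βω(u)=9·0; sum ≡ 1  ⇒  -1.
(a,b)_5: α=0, u≡1; β=1, v≡3 (mod 5); (1|5)=+1, (3|5)=-1; sign (−1)^0·+1^1·-1^0 = +1.
|Ram(-65569, 7212590)| = 4, even; anisotropic at {2, 7, 11, 19}.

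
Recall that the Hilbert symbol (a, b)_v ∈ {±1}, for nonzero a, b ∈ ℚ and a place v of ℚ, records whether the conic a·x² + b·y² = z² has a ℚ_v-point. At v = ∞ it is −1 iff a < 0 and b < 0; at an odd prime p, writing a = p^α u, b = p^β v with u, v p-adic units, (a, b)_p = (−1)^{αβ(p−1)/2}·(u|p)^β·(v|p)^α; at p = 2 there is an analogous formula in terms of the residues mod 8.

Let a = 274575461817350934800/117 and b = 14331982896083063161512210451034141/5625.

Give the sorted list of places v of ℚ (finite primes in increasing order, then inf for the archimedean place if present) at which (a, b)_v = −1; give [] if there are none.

(a, b) ≡ (50141, 13340621) mod (ℚ^×)²; places V = {2, 3, 5, 7, 13, 19, 23, 29, 41, 43, 47, ∞}.
(a,b)_19: α=1, u≡17; β=2, v≡10 (mod 19); (17|19)=+1, (10|19)=-1; sign (−1)^0·+1^2·-1^1 = -1.
(a,b)_3: α=-2, u≡2; β=-2, v≡2 (mod 3); (2|3)=-1, (2|3)=-1; sign (−1)^0·-1^-2·-1^-2 = +1.
(a,b)_7: α=3, u≡2; β=9, v≡1 (mod 7); (2|7)=+1, (1|7)=+1; sign (−1)^1·+1^9·+1^3 = -1.
(a,b)_23: α=2, u≡1; β=3, v≡3 (mod 23); (1|23)=+1, (3|23)=+1; sign (−1)^0·+1^3·+1^2 = +1.
(a,b)_41: α=2, u≡2; β=3, v≡23 (mod 41); (2|41)=+1, (23|41)=+1; sign (−1)^0·+1^3·+1^2 = +1.
(a,b)_29: α=1, u≡15; β=2, v≡17 (mod 29); (15|29)=-1, (17|29)=-1; sign (−1)^0·-1^2·-1^1 = -1.
(a,b)_2: α=4, β=0; u≡5, v≡5 (mod 8); ε(u)ε(v)=0·0, αω(v)=4·1, βω(u)=0·1; sum ≡ 0  ⇒  +1.
(a,b)_∞: sgn(50141)=+, sgn(13340621)=+, so +1.
(a,b)_47: α=2, u≡29; β=3, v≡10 (mod 47); (29|47)=-1, (10|47)=-1; sign (−1)^0·-1^3·-1^2 = -1.
(a,b)_5: α=2, u≡1; β=-4, v≡4 (mod 5); (1|5)=+1, (4|5)=+1; sign (−1)^0·+1^-4·+1^2 = +1.
(a,b)_43: α=2, u≡42; β=3, v≡20 (mod 43); (42|43)=-1, (20|43)=-1; sign (−1)^0·-1^3·-1^2 = -1.
(a,b)_13: α=-1, u≡3; β=2, v≡2 (mod 13); (3|13)=+1, (2|13)=-1; sign (−1)^0·+1^2·-1^-1 = -1.
(50141, 13340621 / ℚ) ramifies at {7, 13, 19, 29, 43, 47}: a division algebra.

[7, 13, 19, 29, 43, 47]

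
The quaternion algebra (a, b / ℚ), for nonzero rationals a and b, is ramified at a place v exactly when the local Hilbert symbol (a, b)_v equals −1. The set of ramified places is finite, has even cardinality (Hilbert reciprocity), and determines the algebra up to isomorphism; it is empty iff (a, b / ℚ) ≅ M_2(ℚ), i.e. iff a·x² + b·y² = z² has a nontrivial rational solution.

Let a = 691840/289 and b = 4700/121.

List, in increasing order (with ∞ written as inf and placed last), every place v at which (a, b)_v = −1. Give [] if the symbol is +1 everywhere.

(a, b) ≡ (10810, 47) mod (ℚ^×)²; places V = {2, 5, 11, 17, 23, 47, ∞}.
(a,b)_2: α=7, β=2; u≡5, v≡7 (mod 8); ε(u)ε(v)=0·1, αω(v)=7·0, βω(u)=2·1; sum ≡ 0  ⇒  +1.
(a,b)_47: α=1, u≡8; β=1, v≡42 (mod 47); (8|47)=+1, (42|47)=+1; sign (−1)^1·+1^1·+1^1 = -1.
(a,b)_23: α=1, u≡5; β=0, v≡9 (mod 23); (5|23)=-1, (9|23)=+1; sign (−1)^0·-1^0·+1^1 = +1.
(a,b)_5: α=1, u≡2; β=2, v≡3 (mod 5); (2|5)=-1, (3|5)=-1; sign (−1)^0·-1^2·-1^1 = -1.
(a,b)_11: α=0, u≡2; β=-2, v≡3 (mod 11); (2|11)=-1, (3|11)=+1; sign (−1)^0·-1^-2·+1^0 = +1.
(a,b)_17: α=-2, u≡8; β=0, v≡4 (mod 17); (8|17)=+1, (4|17)=+1; sign (−1)^0·+1^0·+1^-2 = +1.
(a,b)_∞: sgn(10810)=+, sgn(47)=+, so +1.
Ram(10810, 47) = {5, 47}; no ℚ_5-point on the conic.

[5, 47]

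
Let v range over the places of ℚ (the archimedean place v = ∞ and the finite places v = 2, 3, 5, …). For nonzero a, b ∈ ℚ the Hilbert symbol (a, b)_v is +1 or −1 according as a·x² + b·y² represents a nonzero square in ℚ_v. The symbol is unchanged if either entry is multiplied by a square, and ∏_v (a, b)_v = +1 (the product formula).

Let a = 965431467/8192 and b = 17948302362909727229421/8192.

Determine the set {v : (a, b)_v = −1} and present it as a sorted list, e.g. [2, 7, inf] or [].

[7, 13, 17, 19]

(a, b) ≡ (6006, 4522) mod (ℚ^×)²; places V = {2, 3, 7, 11, 13, 17, 19, ∞}.
(a,b)_7: α=3, u≡2; β=3, v≡2 (mod 7); (2|7)=+1, (2|7)=+1; sign (−1)^1·+1^3·+1^3 = -1.
(a,b)_2: α=-13, β=-13; u≡3, v≡5 (mod 8); ε(u)ε(v)=1·0, αω(v)=-13·1, βω(u)=-13·1; sum ≡ 0  ⇒  +1.
(a,b)_17: α=0, u≡6; β=1, v≡11 (mod 17); (6|17)=-1, (11|17)=-1; sign (−1)^0·-1^1·-1^0 = -1.
(a,b)_13: α=1, u≡8; β=4, v≡11 (mod 13); (8|13)=-1, (11|13)=-1; sign (−1)^0·-1^4·-1^1 = -1.
(a,b)_19: α=0, u≡3; β=1, v≡15 (mod 19); (3|19)=-1, (15|19)=-1; sign (−1)^0·-1^1·-1^0 = -1.
(a,b)_11: α=1, u≡2; β=4, v≡3 (mod 11); (2|11)=-1, (3|11)=+1; sign (−1)^0·-1^4·+1^1 = +1.
(a,b)_3: α=9, u≡1; β=18, v≡1 (mod 3); (1|3)=+1, (1|3)=+1; sign (−1)^0·+1^18·+1^9 = +1.
(a,b)_∞: sgn(6006)=+, sgn(4522)=+, so +1.
Ram(6006, 4522) = {7, 13, 17, 19}; no ℚ_7-point on the conic.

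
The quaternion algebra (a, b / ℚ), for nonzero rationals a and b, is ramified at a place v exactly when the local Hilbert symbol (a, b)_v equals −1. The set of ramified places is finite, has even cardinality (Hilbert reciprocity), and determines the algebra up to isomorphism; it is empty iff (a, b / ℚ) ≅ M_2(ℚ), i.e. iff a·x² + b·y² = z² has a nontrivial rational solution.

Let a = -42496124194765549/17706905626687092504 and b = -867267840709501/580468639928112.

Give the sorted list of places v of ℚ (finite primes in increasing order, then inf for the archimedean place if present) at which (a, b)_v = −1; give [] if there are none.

[7, inf]

Mod squares: a ≡ -7854, b ≡ -3927. Check v ∈ {∞, 2, 3, 7, 11, 13, 17, 19, 31}.
v=7: a=7^5·(≡6), b=7^3·(≡5) mod 7; (6|7)=-1, (5|7)=-1; (−1)^{5·3·3}·(-1)^3·(-1)^5 = -1.
v=13: a=13^-6·(≡11), b=13^-4·(≡12) mod 13; (11|13)=-1, (12|13)=+1; (−1)^{-6·-4·6}·(-1)^-4·(+1)^-6 = +1.
v=11: a=11^5·(≡9), b=11^5·(≡6) mod 11; (9|11)=+1, (6|11)=-1; (−1)^{5·5·5}·(+1)^5·(-1)^5 = +1.
v=3: a=3^-3·(≡1), b=3^-3·(≡2) mod 3; (1|3)=+1, (2|3)=-1; (−1)^{-3·-3·1}·(+1)^-3·(-1)^-3 = +1.
v=2: v_2(a)=-3, v_2(b)=-4; units ≡ 1, 1 (mod 8); ε·ε+αω+βω = 0·0+-3·0+-4·0 ≡ 0  ⇒  (a,b)_2 = +1.
v=31: a=31^4·(≡10), b=31^4·(≡2) mod 31; (10|31)=+1, (2|31)=+1; (−1)^{4·4·15}·(+1)^4·(+1)^4 = +1.
v=∞: -7854 < 0 and -3927 < 0  ⇒  (a,b)_∞ = -1.
v=17: a=17^1·(≡3), b=17^1·(≡3) mod 17; (3|17)=-1, (3|17)=-1; (−1)^{1·1·8}·(-1)^1·(-1)^1 = +1.
v=19: a=19^-8·(≡14), b=19^-6·(≡16) mod 19; (14|19)=-1, (16|19)=+1; (−1)^{-8·-6·9}·(-1)^-6·(+1)^-8 = +1.
(-7854, -3927 / ℚ) ramifies at {7, ∞}: a division algebra.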